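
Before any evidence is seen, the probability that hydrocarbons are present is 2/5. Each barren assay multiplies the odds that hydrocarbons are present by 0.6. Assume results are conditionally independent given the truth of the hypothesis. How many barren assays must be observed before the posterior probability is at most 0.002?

Prior odds = 0.4/0.6 = 2/3.
Likelihood ratio per barren assay = 0.6.
Target posterior odds = 0.002/0.998 = 1/499.
Need (2/3) × 0.6ⁿ ≤ 1/499, i.e. 0.6ⁿ ≤ 3/998.
0.6¹¹ = 177147/48828125 is still above 3/998 but 0.6¹² = 531441/244140625 is at or below it, so n = 12.

12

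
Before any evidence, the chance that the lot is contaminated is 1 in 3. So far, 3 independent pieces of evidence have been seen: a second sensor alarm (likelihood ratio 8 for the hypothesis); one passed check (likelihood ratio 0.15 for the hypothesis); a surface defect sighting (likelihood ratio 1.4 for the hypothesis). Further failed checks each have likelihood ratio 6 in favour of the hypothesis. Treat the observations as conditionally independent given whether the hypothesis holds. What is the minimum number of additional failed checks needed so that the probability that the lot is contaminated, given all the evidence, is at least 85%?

Prior odds = (1/3)/(2/3) = 0.5.
Combined Bayes factor of the evidence already in hand = 8 × 0.15 × 1.4 = 1.68.
Odds after that evidence = 0.5 × 1.68 = 0.84.
Target odds = 0.85/0.15 = 17/3.
Need 6ⁿ ≥ 17/3 ÷ 0.84 = 425/63.
6¹ = 6 falls short of 425/63 but 6² = 36 reaches it, so n = 2.

2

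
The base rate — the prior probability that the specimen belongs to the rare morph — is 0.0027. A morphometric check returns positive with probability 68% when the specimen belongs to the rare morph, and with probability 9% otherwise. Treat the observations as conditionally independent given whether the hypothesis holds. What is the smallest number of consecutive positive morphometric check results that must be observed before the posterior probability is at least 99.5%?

Prior odds: 0.0027 ÷ 0.9973 = 27/9973.
Likelihood ratio of a positive result = 0.68/0.09 = 68/9.
Target odds: 0.995 ÷ 0.005 = 199.
Need (27/9973) × (68/9)ⁿ ≥ 199, i.e. (68/9)ⁿ ≥ 1984627/27.
(68/9)⁵ ≈24622.5 falls short of 1984627/27 but (68/9)⁶ ≈186037 reaches it, so n = 6.

6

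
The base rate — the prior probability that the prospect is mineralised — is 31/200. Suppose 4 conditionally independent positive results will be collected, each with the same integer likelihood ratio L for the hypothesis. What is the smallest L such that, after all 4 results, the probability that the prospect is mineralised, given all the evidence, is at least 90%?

Prior odds = 0.155/0.845 = 31/169.
Target odds = 0.9/0.1 = 9.
Need L⁴ ≥ 9 ÷ (31/169) = 1521/31.
2⁴ = 16 < 1521/31 ≤ 81 = 3⁴, so L = 3.

3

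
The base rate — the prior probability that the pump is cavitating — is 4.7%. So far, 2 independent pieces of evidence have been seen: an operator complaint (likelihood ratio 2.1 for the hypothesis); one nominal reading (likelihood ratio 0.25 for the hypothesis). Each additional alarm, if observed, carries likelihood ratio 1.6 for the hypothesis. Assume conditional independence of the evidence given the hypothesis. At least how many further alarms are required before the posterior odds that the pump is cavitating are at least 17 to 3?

Prior odds = 0.047/0.953 = 47/953.
Combined Bayes factor of the evidence already in hand = 2.1 × 0.25 = 0.525.
Odds after that evidence = (47/953) × 0.525 = 987/38120.
Target odds = 17/3.
Need 1.6ⁿ ≥ 17/3 ÷ (987/38120) = 648040/2961.
1.6¹¹ ≈175.922 falls short of 648040/2961 but 1.6¹² ≈281.475 reaches it, so n = 12.

12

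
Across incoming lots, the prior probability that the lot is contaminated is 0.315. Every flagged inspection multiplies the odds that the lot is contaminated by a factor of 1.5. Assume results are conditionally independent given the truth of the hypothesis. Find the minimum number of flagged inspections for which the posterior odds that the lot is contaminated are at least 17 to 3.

Prior odds: 0.315 ÷ 0.685 = 63/137.
Likelihood ratio per flagged inspection = 1.5.
Target odds = 17/3.
Need (63/137) × 1.5ⁿ ≥ 17/3, i.e. 1.5ⁿ ≥ 2329/189.
1.5⁶ = 11.390625 falls short of 2329/189 but 1.5⁷ = 17.0859375 reaches it, so n = 7.

7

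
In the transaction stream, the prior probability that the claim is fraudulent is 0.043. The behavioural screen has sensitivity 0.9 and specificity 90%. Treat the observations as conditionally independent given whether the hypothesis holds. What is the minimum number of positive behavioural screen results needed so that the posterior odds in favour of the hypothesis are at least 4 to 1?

Prior odds: 0.043 ÷ 0.957 = 43/957.
False-positive rate = 1 − 0.9 = 0.1; likelihood ratio of a positive = 0.9/0.1 = 9.
Target odds = 4.
Need (43/957) × 9ⁿ ≥ 4, i.e. 9ⁿ ≥ 3828/43.
9² = 81 falls short of 3828/43 but 9³ = 729 reaches it, so n = 3.

3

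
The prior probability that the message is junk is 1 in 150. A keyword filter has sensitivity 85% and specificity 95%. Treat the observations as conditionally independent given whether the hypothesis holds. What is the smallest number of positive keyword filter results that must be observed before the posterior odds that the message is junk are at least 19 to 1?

Prior odds: (1/150) ÷ (149/150) = 1/149.
False-positive rate = 1 − 0.95 = 0.05; likelihood ratio of a positive = 0.85/0.05 = 17.
Target odds = 19.
Require 17ⁿ ≥ 19 ÷ (1/149) = 2831.
17² = 289 falls short of 2831 but 17³ = 4913 reaches it, so n = 3.

3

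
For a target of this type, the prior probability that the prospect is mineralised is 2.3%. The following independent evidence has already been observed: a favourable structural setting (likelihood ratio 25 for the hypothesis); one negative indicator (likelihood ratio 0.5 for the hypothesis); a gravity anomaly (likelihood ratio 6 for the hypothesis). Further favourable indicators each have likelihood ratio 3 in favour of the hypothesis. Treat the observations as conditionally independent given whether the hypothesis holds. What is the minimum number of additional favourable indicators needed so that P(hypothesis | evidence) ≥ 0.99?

Prior odds = 0.023/0.977 = 23/977.
Combined Bayes factor of the evidence already in hand = 25 × 0.5 × 6 = 75.
Odds after that evidence = (23/977) × 75 = 1725/977.
Target odds = 0.99/0.01 = 99.
Need 3ⁿ ≥ 99 ÷ (1725/977) = 32241/575.
3³ = 27 falls short of 32241/575 but 3⁴ = 81 reaches it, so n = 4.

4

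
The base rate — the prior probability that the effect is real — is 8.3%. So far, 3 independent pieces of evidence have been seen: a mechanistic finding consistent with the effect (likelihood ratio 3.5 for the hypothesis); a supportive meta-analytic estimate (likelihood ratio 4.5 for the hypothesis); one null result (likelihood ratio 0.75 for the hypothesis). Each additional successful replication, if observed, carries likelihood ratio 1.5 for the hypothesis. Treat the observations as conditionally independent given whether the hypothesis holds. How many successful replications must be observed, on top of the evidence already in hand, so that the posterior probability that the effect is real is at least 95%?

8

Prior odds = 0.083/0.917 = 83/917.
Combined Bayes factor of the evidence already in hand = 3.5 × 4.5 × 0.75 = 11.8125.
Odds after that evidence = (83/917) × 11.8125 = 2241/2096.
Target odds = 0.95/0.05 = 19.
Need 1.5ⁿ ≥ 19 ÷ (2241/2096) = 39824/2241.
1.5⁷ = 17.0859375 falls short of 39824/2241 but 1.5⁸ = 25.62890625 reaches it, so n = 8.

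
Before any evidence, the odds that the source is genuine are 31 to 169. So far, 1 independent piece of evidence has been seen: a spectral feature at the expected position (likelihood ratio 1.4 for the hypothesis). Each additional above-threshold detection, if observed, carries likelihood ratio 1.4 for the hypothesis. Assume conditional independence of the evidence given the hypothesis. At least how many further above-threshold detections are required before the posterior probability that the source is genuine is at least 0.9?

11

Prior odds = 31/169.
Bayes factor of the evidence already in hand = 1.4.
Odds after that evidence = (31/169) × 1.4 = 217/845.
Target odds = 0.9/0.1 = 9.
Need 1.4ⁿ ≥ 9 ÷ (217/845) = 7605/217.
1.4¹⁰ = 282475249/9765625 falls short of 7605/217 but 1.4¹¹ ≈40.4957 reaches it, so n = 11.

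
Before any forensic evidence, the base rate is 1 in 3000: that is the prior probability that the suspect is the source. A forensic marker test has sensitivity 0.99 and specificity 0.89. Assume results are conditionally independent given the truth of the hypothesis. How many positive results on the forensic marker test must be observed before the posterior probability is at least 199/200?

7

Prior odds: (1/3000) ÷ (2999/3000) = 1/2999.
False-positive rate = 1 − 0.89 = 0.11; likelihood ratio of a positive = 0.99/0.11 = 9.
Target posterior odds = 0.995/0.005 = 199.
Require 9ⁿ ≥ 199 ÷ (1/2999) = 596801.
9⁶ = 531441 falls short of 596801 but 9⁷ = 4782969 reaches it, so n = 7.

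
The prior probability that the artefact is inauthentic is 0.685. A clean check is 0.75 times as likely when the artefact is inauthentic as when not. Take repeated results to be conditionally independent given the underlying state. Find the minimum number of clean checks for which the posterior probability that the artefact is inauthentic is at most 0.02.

17

Prior odds: 0.685 ÷ 0.315 = 137/63.
Likelihood ratio per clean check = 0.75.
Target odds: 0.02 ÷ 0.98 = 1/49.
Require 0.75ⁿ ≤ 1/49 ÷ (137/63) = 9/959.
0.75¹⁶ ≈0.0100226 is still above 9/959 but 0.75¹⁷ ≈0.00751695 is at or below it, so n = 17.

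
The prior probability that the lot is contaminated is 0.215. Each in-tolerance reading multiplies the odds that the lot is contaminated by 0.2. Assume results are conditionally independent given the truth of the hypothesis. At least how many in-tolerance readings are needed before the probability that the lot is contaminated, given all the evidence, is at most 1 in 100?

3

Prior odds: 0.215 ÷ 0.785 = 43/157.
Likelihood ratio per in-tolerance reading = 0.2.
Target posterior odds = 0.01/0.99 = 1/99.
Require 0.2ⁿ ≤ 1/99 ÷ (43/157) = 157/4257.
0.2² = 0.04 is still above 157/4257 but 0.2³ = 0.008 is at or below it, so n = 3.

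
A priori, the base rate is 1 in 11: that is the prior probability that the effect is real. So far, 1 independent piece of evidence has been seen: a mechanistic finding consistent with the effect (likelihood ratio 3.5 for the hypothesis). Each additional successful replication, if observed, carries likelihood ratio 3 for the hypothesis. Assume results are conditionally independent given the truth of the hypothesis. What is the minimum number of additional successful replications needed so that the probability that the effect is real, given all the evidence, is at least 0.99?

6

Prior odds = (1/11)/(10/11) = 0.1.
Bayes factor of the evidence already in hand = 3.5.
Odds after that evidence = 0.1 × 3.5 = 0.35.
Target odds = 0.99/0.01 = 99.
Need 3ⁿ ≥ 99 ÷ 0.35 = 1980/7.
3⁵ = 243 falls short of 1980/7 but 3⁶ = 729 reaches it, so n = 6.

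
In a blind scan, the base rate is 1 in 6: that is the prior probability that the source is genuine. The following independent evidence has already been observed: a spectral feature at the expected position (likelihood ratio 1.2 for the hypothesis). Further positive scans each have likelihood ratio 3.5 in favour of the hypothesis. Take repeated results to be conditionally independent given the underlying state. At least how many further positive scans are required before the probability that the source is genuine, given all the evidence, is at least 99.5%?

6

Prior odds = (1/6)/(5/6) = 0.2.
Bayes factor of the evidence already in hand = 1.2.
Odds after that evidence = 0.2 × 1.2 = 0.24.
Target odds = 0.995/0.005 = 199.
Need 3.5ⁿ ≥ 199 ÷ 0.24 = 4975/6.
3.5⁵ = 525.21875 falls short of 4975/6 but 3.5⁶ = 1838.265625 reaches it, so n = 6.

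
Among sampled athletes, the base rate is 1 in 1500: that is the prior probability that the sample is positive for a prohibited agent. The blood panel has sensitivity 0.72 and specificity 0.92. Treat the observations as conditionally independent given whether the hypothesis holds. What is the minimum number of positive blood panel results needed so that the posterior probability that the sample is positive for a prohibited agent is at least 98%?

6

Prior odds = (1/1500)/(1499/1500) = 1/1499.
False-positive rate = 1 − 0.92 = 0.08; likelihood ratio of a positive = 0.72/0.08 = 9.
Target posterior odds = 0.98/0.02 = 49.
Need (1/1499) × 9ⁿ ≥ 49, i.e. 9ⁿ ≥ 73451.
9⁵ = 59049 falls short of 73451 but 9⁶ = 531441 reaches it, so n = 6.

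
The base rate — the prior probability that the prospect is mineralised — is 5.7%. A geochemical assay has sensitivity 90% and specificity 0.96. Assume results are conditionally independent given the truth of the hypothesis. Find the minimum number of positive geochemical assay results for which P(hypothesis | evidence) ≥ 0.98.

Prior odds: 0.057 ÷ 0.943 = 57/943.
False-positive rate = 1 − 0.96 = 0.04; likelihood ratio of a positive = 0.9/0.04 = 22.5.
Target posterior odds = 0.98/0.02 = 49.
Need (57/943) × 22.5ⁿ ≥ 49, i.e. 22.5ⁿ ≥ 46207/57.
22.5² = 506.25 falls short of 46207/57 but 22.5³ = 11390.625 reaches it, so n = 3.

3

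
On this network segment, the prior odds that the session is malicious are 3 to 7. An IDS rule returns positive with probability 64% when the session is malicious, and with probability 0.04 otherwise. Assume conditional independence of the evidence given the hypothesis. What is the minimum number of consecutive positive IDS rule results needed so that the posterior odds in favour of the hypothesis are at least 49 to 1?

2

Prior odds = 3/7.
Likelihood ratio of a positive result = 0.64/0.04 = 16.
Target odds = 49.
Require 16ⁿ ≥ 49 ÷ (3/7) = 343/3.
16¹ = 16 falls short of 343/3 but 16² = 256 reaches it, so n = 2.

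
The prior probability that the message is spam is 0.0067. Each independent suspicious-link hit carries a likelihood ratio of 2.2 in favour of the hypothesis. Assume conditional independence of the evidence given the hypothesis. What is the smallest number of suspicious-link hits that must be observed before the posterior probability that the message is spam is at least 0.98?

Prior odds = 0.0067/0.9933 = 67/9933.
Likelihood ratio per suspicious-link hit = 2.2.
Target posterior odds = 0.98/0.02 = 49.
Require 2.2ⁿ ≥ 49 ÷ (67/9933) = 486717/67.
2.2¹¹ ≈5843.18 falls short of 486717/67 but 2.2¹² ≈12855 reaches it, so n = 12.

12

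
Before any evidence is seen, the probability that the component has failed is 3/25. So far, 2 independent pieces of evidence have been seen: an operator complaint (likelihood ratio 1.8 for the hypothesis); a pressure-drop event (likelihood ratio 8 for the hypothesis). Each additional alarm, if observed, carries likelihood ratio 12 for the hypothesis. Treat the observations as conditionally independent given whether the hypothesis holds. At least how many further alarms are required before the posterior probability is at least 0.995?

2

Prior odds = 0.12/0.88 = 3/22.
Combined Bayes factor of the evidence already in hand = 1.8 × 8 = 14.4.
Odds after that evidence = (3/22) × 14.4 = 108/55.
Target odds = 0.995/0.005 = 199.
Need 12ⁿ ≥ 199 ÷ (108/55) = 10945/108.
12¹ = 12 falls short of 10945/108 but 12² = 144 reaches it, so n = 2.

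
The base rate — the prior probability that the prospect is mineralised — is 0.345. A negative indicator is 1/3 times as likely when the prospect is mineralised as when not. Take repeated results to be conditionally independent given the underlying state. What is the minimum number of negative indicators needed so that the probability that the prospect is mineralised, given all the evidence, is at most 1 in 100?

4

Prior odds: 0.345 ÷ 0.655 = 69/131.
Likelihood ratio per negative indicator = 1/3.
Target odds: 0.01 ÷ 0.99 = 1/99.
Require (1/3)ⁿ ≤ 1/99 ÷ (69/131) = 131/6831.
(1/3)³ = 1/27 is still above 131/6831 but (1/3)⁴ = 1/81 is at or below it, so n = 4.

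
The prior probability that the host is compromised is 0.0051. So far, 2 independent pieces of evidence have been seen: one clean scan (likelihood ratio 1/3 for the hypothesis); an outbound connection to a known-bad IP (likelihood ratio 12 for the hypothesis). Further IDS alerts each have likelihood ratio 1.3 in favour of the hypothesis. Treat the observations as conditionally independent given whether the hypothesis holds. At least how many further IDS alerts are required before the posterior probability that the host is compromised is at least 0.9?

Prior odds = 0.0051/0.9949 = 51/9949.
Combined Bayes factor of the evidence already in hand = (1/3) × 12 = 4.
Odds after that evidence = (51/9949) × 4 = 204/9949.
Target odds = 0.9/0.1 = 9.
Need 1.3ⁿ ≥ 9 ÷ (204/9949) = 29847/68.
1.3²³ ≈417.539 falls short of 29847/68 but 1.3²⁴ ≈542.801 reaches it, so n = 24.

24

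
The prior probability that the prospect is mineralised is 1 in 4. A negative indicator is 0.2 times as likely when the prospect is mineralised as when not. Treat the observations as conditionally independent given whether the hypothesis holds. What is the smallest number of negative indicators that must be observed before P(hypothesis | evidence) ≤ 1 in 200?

Prior odds: 0.25 ÷ 0.75 = 1/3.
Likelihood ratio per negative indicator = 0.2.
Target odds: 0.005 ÷ 0.995 = 1/199.
Need (1/3) × 0.2ⁿ ≤ 1/199, i.e. 0.2ⁿ ≤ 3/199.
0.2² = 0.04 is still above 3/199 but 0.2³ = 0.008 is at or below it, so n = 3.

3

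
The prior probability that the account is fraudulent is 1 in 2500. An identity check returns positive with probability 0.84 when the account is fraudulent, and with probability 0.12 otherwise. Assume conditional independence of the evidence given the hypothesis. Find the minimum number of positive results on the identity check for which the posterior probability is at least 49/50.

Prior odds = 0.0004/0.9996 = 1/2499.
Likelihood ratio of a positive result = 0.84/0.12 = 7.
Target posterior odds = 0.98/0.02 = 49.
Require 7ⁿ ≥ 49 ÷ (1/2499) = 122451.
7⁶ = 117649 falls short of 122451 but 7⁷ = 823543 reaches it, so n = 7.

7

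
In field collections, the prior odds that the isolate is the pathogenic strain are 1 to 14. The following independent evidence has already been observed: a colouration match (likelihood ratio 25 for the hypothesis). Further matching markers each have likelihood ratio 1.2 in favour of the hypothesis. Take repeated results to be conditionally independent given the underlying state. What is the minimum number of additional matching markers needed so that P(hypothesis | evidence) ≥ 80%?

5

Prior odds = 1/14.
Bayes factor of the evidence already in hand = 25.
Odds after that evidence = (1/14) × 25 = 25/14.
Target odds = 0.8/0.2 = 4.
Need 1.2ⁿ ≥ 4 ÷ (25/14) = 2.24.
1.2⁴ = 2.0736 falls short of 2.24 but 1.2⁵ = 2.48832 reaches it, so n = 5.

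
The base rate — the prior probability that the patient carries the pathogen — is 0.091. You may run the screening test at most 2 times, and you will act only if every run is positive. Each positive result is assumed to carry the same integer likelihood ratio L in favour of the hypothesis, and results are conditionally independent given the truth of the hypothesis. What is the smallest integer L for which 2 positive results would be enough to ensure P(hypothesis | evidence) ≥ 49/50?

Prior odds = 0.091/0.909 = 91/909.
Target odds = 0.98/0.02 = 49.
Need L² ≥ 49 ÷ (91/909) = 6363/13.
22² = 484 < 6363/13 ≤ 529 = 23², so L = 23.

23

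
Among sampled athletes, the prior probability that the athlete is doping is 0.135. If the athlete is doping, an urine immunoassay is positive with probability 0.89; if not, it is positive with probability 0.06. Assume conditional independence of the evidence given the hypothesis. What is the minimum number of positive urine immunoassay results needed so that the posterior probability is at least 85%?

2

Prior odds = 0.135/0.865 = 27/173.
Likelihood ratio of a positive = 0.89/0.06 = 89/6.
Target posterior odds = 0.85/0.15 = 17/3.
Require (89/6)ⁿ ≥ 17/3 ÷ (27/173) = 2941/81.
(89/6)¹ = 89/6 falls short of 2941/81 but (89/6)² = 7921/36 reaches it, so n = 2.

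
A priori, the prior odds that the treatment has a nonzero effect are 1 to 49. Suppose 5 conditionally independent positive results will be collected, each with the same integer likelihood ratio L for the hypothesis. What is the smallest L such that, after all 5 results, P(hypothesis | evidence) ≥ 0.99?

6

Prior odds = 1/49.
Target odds = 0.99/0.01 = 99.
Need L⁵ ≥ 99 ÷ (1/49) = 4851.
5⁵ = 3125 < 4851 ≤ 7776 = 6⁵, so L = 6.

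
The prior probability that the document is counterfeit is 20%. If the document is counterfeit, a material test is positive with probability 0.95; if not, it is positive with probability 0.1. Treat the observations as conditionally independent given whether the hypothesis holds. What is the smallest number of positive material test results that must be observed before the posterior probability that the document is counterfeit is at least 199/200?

Prior odds = 0.2/0.8 = 0.25.
Likelihood ratio of a positive = 0.95/0.1 = 9.5.
Target posterior odds = 0.995/0.005 = 199.
Require 9.5ⁿ ≥ 199 ÷ 0.25 = 796.
9.5² = 90.25 falls short of 796 but 9.5³ = 857.375 reaches it, so n = 3.

3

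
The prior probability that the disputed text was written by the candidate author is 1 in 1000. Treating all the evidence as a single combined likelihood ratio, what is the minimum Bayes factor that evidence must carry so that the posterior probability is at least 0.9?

8991

Prior odds = 0.001/0.999 = 1/999.
Target odds = 0.9/0.1 = 9.
Required Bayes factor = 9 ÷ (1/999) = 8991.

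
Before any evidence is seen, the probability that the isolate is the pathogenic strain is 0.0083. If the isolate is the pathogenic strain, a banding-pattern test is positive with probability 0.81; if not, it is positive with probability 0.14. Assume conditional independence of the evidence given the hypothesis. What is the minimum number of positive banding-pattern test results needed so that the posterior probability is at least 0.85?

4

Prior odds: 0.0083 ÷ 0.9917 = 83/9917.
Likelihood ratio of a positive = 0.81/0.14 = 81/14.
Target posterior odds = 0.85/0.15 = 17/3.
Require (81/14)ⁿ ≥ 17/3 ÷ (83/9917) = 168589/249.
(81/14)³ = 531441/2744 falls short of 168589/249 but (81/14)⁴ = 43046721/38416 reaches it, so n = 4.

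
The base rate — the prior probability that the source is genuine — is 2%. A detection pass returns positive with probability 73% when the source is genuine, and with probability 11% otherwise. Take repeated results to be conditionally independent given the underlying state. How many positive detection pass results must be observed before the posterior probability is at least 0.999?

Prior odds = 0.02/0.98 = 1/49.
Likelihood ratio of a positive result = 0.73/0.11 = 73/11.
Target posterior odds = 0.999/0.001 = 999.
Need (1/49) × (73/11)ⁿ ≥ 999, i.e. (73/11)ⁿ ≥ 48951.
(73/11)⁵ ≈12872.1 falls short of 48951 but (73/11)⁶ ≈85424.2 reaches it, so n = 6.

6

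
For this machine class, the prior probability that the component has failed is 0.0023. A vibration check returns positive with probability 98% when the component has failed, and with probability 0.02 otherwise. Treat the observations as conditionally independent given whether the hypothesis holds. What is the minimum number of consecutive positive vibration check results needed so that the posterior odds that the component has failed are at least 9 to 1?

3

Prior odds: 0.0023 ÷ 0.9977 = 23/9977.
Likelihood ratio of a positive result = 0.98/0.02 = 49.
Target odds = 9.
Require 49ⁿ ≥ 9 ÷ (23/9977) = 89793/23.
49² = 2401 falls short of 89793/23 but 49³ = 117649 reaches it, so n = 3.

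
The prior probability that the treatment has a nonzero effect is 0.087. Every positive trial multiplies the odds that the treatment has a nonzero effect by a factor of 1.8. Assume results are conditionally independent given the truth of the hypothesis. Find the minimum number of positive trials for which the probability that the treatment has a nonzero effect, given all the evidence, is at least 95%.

10

Prior odds = 0.087/0.913 = 87/913.
Likelihood ratio per positive trial = 1.8.
Target posterior odds = 0.95/0.05 = 19.
Require 1.8ⁿ ≥ 19 ÷ (87/913) = 17347/87.
1.8⁹ = 387420489/1953125 falls short of 17347/87 but 1.8¹⁰ ≈357.047 reaches it, so n = 10.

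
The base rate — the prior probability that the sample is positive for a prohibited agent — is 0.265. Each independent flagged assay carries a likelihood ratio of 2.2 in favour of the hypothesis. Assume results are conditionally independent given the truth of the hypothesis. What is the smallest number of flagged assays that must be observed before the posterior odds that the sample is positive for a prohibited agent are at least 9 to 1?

Prior odds: 0.265 ÷ 0.735 = 53/147.
Likelihood ratio per flagged assay = 2.2.
Target odds = 9.
Require 2.2ⁿ ≥ 9 ÷ (53/147) = 1323/53.
2.2⁴ = 23.4256 falls short of 1323/53 but 2.2⁵ = 51.53632 reaches it, so n = 5.

5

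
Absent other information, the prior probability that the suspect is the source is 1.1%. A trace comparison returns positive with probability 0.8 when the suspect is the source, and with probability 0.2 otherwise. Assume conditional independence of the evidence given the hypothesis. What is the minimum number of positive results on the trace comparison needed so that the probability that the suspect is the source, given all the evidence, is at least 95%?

6

Prior odds = 0.011/0.989 = 11/989.
Likelihood ratio of a positive result = 0.8/0.2 = 4.
Target posterior odds = 0.95/0.05 = 19.
Need (11/989) × 4ⁿ ≥ 19, i.e. 4ⁿ ≥ 18791/11.
4⁵ = 1024 falls short of 18791/11 but 4⁶ = 4096 reaches it, so n = 6.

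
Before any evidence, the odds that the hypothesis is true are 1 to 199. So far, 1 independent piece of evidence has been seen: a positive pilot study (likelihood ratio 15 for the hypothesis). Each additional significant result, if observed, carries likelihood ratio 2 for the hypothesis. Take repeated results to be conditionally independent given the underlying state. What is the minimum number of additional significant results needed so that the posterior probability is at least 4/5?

Prior odds = 1/199.
Bayes factor of the evidence already in hand = 15.
Odds after that evidence = (1/199) × 15 = 15/199.
Target odds = 0.8/0.2 = 4.
Need 2ⁿ ≥ 4 ÷ (15/199) = 796/15.
2⁵ = 32 falls short of 796/15 but 2⁶ = 64 reaches it, so n = 6.

6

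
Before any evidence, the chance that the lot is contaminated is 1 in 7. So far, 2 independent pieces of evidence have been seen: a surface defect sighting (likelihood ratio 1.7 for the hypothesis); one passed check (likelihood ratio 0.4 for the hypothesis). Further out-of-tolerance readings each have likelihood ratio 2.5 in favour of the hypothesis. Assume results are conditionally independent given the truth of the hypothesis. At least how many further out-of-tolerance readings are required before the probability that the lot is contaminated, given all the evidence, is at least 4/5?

4

Prior odds = (1/7)/(6/7) = 1/6.
Combined Bayes factor of the evidence already in hand = 1.7 × 0.4 = 0.68.
Odds after that evidence = (1/6) × 0.68 = 17/150.
Target odds = 0.8/0.2 = 4.
Need 2.5ⁿ ≥ 4 ÷ (17/150) = 600/17.
2.5³ = 15.625 falls short of 600/17 but 2.5⁴ = 39.0625 reaches it, so n = 4.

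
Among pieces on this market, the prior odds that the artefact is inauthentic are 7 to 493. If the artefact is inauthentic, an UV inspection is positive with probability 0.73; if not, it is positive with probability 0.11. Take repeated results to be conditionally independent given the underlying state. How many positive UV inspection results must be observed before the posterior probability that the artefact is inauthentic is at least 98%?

Prior odds = 7/493.
Likelihood ratio of a positive = 0.73/0.11 = 73/11.
Target posterior odds = 0.98/0.02 = 49.
Need (7/493) × (73/11)ⁿ ≥ 49, i.e. (73/11)ⁿ ≥ 3451.
(73/11)⁴ = 28398241/14641 falls short of 3451 but (73/11)⁵ ≈12872.1 reaches it, so n = 5.

5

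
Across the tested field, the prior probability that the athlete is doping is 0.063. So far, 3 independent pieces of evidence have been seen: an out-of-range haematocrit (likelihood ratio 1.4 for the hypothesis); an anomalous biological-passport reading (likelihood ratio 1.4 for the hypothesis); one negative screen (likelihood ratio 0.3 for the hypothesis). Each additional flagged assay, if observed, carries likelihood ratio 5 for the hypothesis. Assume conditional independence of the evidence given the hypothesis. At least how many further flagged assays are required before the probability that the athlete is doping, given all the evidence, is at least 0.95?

Prior odds = 0.063/0.937 = 63/937.
Combined Bayes factor of the evidence already in hand = 1.4 × 1.4 × 0.3 = 0.588.
Odds after that evidence = (63/937) × 0.588 = 9261/234250.
Target odds = 0.95/0.05 = 19.
Need 5ⁿ ≥ 19 ÷ (9261/234250) = 4450750/9261.
5³ = 125 falls short of 4450750/9261 but 5⁴ = 625 reaches it, so n = 4.

4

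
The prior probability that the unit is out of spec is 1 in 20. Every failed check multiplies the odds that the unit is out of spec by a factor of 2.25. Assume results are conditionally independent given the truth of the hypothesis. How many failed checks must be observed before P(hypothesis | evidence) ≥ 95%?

8

Prior odds = 0.05/0.95 = 1/19.
Likelihood ratio per failed check = 2.25.
Target posterior odds = 0.95/0.05 = 19.
Require 2.25ⁿ ≥ 19 ÷ (1/19) = 361.
2.25⁷ = 4782969/16384 falls short of 361 but 2.25⁸ = 43046721/65536 reaches it, so n = 8.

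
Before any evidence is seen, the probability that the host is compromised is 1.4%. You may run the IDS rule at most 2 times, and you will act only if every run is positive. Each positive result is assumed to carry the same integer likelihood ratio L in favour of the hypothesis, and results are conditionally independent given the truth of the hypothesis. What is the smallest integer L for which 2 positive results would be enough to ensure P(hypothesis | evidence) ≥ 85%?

Prior odds = 0.014/0.986 = 7/493.
Target odds = 0.85/0.15 = 17/3.
Need L² ≥ 17/3 ÷ (7/493) = 8381/21.
19² = 361 < 8381/21 ≤ 400 = 20², so L = 20.

20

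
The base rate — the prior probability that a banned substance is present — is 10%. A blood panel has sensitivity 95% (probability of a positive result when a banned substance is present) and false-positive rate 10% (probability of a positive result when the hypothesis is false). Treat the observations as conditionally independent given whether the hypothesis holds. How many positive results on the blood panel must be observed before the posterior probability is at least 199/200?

Prior odds: 0.1 ÷ 0.9 = 1/9.
Likelihood ratio of a positive result = 0.95/0.1 = 9.5.
Target odds: 0.995 ÷ 0.005 = 199.
Require 9.5ⁿ ≥ 199 ÷ (1/9) = 1791.
9.5³ = 857.375 falls short of 1791 but 9.5⁴ = 8145.0625 reaches it, so n = 4.

4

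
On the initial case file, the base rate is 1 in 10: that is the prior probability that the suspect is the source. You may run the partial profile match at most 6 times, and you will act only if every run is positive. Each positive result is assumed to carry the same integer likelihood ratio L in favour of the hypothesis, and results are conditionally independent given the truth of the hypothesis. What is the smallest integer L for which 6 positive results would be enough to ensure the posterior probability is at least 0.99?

4

Prior odds = 0.1/0.9 = 1/9.
Target odds = 0.99/0.01 = 99.
Need L⁶ ≥ 99 ÷ (1/9) = 891.
3⁶ = 729 < 891 ≤ 4096 = 4⁶, so L = 4.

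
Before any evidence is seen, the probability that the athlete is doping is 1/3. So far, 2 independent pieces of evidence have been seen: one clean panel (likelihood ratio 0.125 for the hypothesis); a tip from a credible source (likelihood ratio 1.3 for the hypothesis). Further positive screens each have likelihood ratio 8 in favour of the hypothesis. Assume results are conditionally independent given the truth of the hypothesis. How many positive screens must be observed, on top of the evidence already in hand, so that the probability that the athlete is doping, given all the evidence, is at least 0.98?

4

Prior odds = (1/3)/(2/3) = 0.5.
Combined Bayes factor of the evidence already in hand = 0.125 × 1.3 = 0.1625.
Odds after that evidence = 0.5 × 0.1625 = 0.08125.
Target odds = 0.98/0.02 = 49.
Need 8ⁿ ≥ 49 ÷ 0.08125 = 7840/13.
8³ = 512 falls short of 7840/13 but 8⁴ = 4096 reaches it, so n = 4.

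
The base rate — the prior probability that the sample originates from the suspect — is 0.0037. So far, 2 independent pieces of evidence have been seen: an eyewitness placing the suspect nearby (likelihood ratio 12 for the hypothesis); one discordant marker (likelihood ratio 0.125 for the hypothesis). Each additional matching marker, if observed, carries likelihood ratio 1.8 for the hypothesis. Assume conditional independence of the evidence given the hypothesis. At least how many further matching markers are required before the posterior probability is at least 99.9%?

Prior odds = 0.0037/0.9963 = 37/9963.
Combined Bayes factor of the evidence already in hand = 12 × 0.125 = 1.5.
Odds after that evidence = (37/9963) × 1.5 = 37/6642.
Target odds = 0.999/0.001 = 999.
Need 1.8ⁿ ≥ 999 ÷ (37/6642) = 179334.
1.8²⁰ ≈127482 falls short of 179334 but 1.8²¹ ≈229468 reaches it, so n = 21.

21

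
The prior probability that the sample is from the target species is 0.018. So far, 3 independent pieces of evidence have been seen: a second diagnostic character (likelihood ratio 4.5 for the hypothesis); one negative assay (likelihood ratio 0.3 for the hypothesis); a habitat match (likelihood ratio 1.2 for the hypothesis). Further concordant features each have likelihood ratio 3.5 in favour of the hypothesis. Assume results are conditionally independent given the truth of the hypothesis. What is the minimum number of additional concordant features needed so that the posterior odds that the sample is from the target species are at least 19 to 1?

Prior odds = 0.018/0.982 = 9/491.
Combined Bayes factor of the evidence already in hand = 4.5 × 0.3 × 1.2 = 1.62.
Odds after that evidence = (9/491) × 1.62 = 729/24550.
Target odds = 19.
Need 3.5ⁿ ≥ 19 ÷ (729/24550) = 466450/729.
3.5⁵ = 525.21875 falls short of 466450/729 but 3.5⁶ = 1838.265625 reaches it, so n = 6.

6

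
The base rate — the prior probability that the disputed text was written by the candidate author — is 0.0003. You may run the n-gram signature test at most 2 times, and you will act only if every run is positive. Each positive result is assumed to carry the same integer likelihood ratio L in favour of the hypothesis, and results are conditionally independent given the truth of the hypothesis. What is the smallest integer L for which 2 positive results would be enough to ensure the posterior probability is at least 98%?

405

Prior odds = 0.0003/0.9997 = 3/9997.
Target odds = 0.98/0.02 = 49.
Need L² ≥ 49 ÷ (3/9997) = 489853/3.
404² = 163216 < 489853/3 ≤ 164025 = 405², so L = 405.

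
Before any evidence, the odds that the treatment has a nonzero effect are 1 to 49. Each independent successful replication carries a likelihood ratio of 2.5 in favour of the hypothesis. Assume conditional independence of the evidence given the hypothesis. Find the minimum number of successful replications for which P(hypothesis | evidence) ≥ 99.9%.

Prior odds = 1/49.
Likelihood ratio per successful replication = 2.5.
Target posterior odds = 0.999/0.001 = 999.
Require 2.5ⁿ ≥ 999 ÷ (1/49) = 48951.
2.5¹¹ = 48828125/2048 falls short of 48951 but 2.5¹² = 244140625/4096 reaches it, so n = 12.

12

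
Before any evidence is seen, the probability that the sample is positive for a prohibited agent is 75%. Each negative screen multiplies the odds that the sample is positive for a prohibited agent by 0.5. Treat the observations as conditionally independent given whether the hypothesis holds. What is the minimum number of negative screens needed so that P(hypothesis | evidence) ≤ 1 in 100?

Prior odds = 0.75/0.25 = 3.
Likelihood ratio per negative screen = 0.5.
Target posterior odds = 0.01/0.99 = 1/99.
Need 3 × 0.5ⁿ ≤ 1/99, i.e. 0.5ⁿ ≤ 1/297.
0.5⁸ = 0.00390625 is still above 1/297 but 0.5⁹ = 0.001953125 is at or below it, so n = 9.

9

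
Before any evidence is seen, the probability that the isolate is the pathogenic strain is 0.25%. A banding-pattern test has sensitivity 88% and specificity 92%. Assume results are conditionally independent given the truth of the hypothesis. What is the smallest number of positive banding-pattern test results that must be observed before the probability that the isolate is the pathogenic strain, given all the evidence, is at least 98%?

Prior odds: 0.0025 ÷ 0.9975 = 1/399.
False-positive rate = 1 − 0.92 = 0.08; likelihood ratio of a positive = 0.88/0.08 = 11.
Target odds: 0.98 ÷ 0.02 = 49.
Need (1/399) × 11ⁿ ≥ 49, i.e. 11ⁿ ≥ 19551.
11⁴ = 14641 falls short of 19551 but 11⁵ = 161051 reaches it, so n = 5.

5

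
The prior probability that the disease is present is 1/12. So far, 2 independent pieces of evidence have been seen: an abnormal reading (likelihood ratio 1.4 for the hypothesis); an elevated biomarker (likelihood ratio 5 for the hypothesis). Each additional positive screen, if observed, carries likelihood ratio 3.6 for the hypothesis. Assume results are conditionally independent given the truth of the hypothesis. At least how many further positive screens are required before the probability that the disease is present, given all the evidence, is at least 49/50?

4

Prior odds = (1/12)/(11/12) = 1/11.
Combined Bayes factor of the evidence already in hand = 1.4 × 5 = 7.
Odds after that evidence = (1/11) × 7 = 7/11.
Target odds = 0.98/0.02 = 49.
Need 3.6ⁿ ≥ 49 ÷ (7/11) = 77.
3.6³ = 46.656 falls short of 77 but 3.6⁴ = 167.9616 reaches it, so n = 4.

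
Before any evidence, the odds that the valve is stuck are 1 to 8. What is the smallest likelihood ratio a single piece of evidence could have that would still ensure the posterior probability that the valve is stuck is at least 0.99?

Prior odds = 0.125.
Target odds = 0.99/0.01 = 99.
Required Bayes factor = 99 ÷ 0.125 = 792.

792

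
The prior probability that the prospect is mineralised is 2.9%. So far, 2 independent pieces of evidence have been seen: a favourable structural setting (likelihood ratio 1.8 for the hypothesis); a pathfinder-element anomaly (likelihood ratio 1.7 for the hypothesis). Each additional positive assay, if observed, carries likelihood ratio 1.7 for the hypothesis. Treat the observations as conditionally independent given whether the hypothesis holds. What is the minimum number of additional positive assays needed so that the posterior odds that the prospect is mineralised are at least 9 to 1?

Prior odds = 0.029/0.971 = 29/971.
Combined Bayes factor of the evidence already in hand = 1.8 × 1.7 = 3.06.
Odds after that evidence = (29/971) × 3.06 = 4437/48550.
Target odds = 9.
Need 1.7ⁿ ≥ 9 ÷ (4437/48550) = 48550/493.
1.7⁸ ≈69.7576 falls short of 48550/493 but 1.7⁹ ≈118.588 reaches it, so n = 9.

9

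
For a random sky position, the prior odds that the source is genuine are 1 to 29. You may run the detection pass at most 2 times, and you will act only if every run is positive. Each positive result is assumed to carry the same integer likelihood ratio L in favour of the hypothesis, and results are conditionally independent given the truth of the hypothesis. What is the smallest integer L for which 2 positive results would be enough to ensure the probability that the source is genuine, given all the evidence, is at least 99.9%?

Prior odds = 1/29.
Target odds = 0.999/0.001 = 999.
Need L² ≥ 999 ÷ (1/29) = 28971.
170² = 28900 < 28971 ≤ 29241 = 171², so L = 171.

171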